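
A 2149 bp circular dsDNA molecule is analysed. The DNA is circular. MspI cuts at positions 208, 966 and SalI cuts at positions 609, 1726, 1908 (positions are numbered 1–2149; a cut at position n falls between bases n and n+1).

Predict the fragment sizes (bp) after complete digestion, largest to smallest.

760, 449, 401, 357, 182 bp

Combined cut positions (sorted): 208, 609, 966, 1726, 1908.
Circular molecule, 5 cuts → 5 fragments:
  609 − 208 = 401 bp
  966 − 609 = 357 bp
  1726 − 966 = 760 bp
  1908 − 1726 = 182 bp
  wrap: 2149 − 1908 + 208 = 449 bp
Sorted largest to smallest: 760, 449, 401, 357, 182 bp.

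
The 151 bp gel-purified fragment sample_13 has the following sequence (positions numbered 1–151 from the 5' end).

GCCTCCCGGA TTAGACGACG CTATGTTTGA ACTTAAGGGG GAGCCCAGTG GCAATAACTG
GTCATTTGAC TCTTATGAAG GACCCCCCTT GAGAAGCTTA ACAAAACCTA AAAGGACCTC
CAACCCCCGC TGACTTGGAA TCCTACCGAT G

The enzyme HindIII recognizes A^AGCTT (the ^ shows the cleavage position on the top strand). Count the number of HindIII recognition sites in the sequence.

AAGCTT occurs starting at position 94.
HindIII cuts at 1 site.

1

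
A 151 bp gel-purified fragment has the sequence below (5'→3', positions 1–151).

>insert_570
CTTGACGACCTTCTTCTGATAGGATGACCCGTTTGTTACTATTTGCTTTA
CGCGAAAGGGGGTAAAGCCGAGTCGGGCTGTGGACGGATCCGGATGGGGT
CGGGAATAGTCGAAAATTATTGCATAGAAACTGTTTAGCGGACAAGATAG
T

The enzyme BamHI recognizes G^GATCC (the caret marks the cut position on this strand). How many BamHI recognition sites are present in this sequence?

1

GGATCC occurs starting at position 86.
BamHI cuts at 1 site.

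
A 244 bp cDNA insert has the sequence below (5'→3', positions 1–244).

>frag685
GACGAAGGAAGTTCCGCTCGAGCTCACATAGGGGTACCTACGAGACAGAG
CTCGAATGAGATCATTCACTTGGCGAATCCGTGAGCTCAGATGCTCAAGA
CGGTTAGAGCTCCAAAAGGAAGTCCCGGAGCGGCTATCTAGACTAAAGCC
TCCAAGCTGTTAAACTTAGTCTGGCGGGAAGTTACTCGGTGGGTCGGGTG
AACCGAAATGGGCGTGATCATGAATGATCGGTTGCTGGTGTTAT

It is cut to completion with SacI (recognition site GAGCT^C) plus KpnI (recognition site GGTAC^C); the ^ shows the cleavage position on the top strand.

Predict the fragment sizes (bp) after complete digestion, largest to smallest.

133, 35, 24, 24, 15, 13 bp

SacI sites (GAGCTC) start at positions 20, 48, 83, 107.
SacI cuts after base 5 of each site (before the last base), so after positions 24, 52, 87, 111.
The KpnI site (GGTACC) starts at position 33.
KpnI cuts after base 5 of each site (before the last base), so after position 37.
Combined cut positions: 24, 37, 52, 87, 111.
Linear molecule, 5 cuts → 6 fragments:
  1–24 → 24 bp
  25–37 → 13 bp
  38–52 → 15 bp
  53–87 → 35 bp
  88–111 → 24 bp
  112–244 → 133 bp
Sorted largest to smallest: 133, 35, 24, 24, 15, 13 bp.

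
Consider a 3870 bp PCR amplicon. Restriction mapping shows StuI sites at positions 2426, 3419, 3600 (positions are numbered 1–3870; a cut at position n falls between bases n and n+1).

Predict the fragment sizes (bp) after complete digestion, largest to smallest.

2426, 993, 270, 181 bp

Linear molecule, 3 cuts → 4 fragments:
  2426 − 0 = 2426 bp
  3419 − 2426 = 993 bp
  3600 − 3419 = 181 bp
  3870 − 3600 = 270 bp
Sorted largest to smallest: 2426, 993, 270, 181 bp.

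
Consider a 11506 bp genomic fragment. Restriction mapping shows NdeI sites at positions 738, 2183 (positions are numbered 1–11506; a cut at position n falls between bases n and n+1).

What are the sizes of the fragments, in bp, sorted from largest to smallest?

Linear molecule, 2 cuts → 3 fragments:
  738 − 0 = 738 bp
  2183 − 738 = 1445 bp
  11506 − 2183 = 9323 bp
Sorted largest to smallest: 9323, 1445, 738 bp.

9323, 1445, 738 bp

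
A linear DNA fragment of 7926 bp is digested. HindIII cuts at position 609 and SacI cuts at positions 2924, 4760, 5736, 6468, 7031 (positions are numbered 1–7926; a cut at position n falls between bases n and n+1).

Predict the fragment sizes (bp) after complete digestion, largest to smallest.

2315, 1836, 976, 895, 732, 609, 563 bp

Combined cut positions (sorted): 609, 2924, 4760, 5736, 6468, 7031.
Linear molecule, 6 cuts → 7 fragments:
  609 − 0 = 609 bp
  2924 − 609 = 2315 bp
  4760 − 2924 = 1836 bp
  5736 − 4760 = 976 bp
  6468 − 5736 = 732 bp
  7031 − 6468 = 563 bp
  7926 − 7031 = 895 bp
Sorted largest to smallest: 2315, 1836, 976, 895, 732, 609, 563 bp.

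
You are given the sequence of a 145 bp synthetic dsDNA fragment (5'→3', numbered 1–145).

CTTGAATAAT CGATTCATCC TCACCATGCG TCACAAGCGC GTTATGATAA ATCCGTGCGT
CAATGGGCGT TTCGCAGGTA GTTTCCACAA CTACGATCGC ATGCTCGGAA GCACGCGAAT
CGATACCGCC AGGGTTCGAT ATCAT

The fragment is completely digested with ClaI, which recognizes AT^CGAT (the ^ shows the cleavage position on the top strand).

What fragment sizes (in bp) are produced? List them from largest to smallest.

ClaI sites (ATCGAT) start at positions 9, 119.
ClaI cuts after base 2 of each site, so after positions 10, 120.
Linear molecule, 2 cuts → 3 fragments:
  1–10 → 10 bp
  11–120 → 110 bp
  121–145 → 25 bp
Sorted largest to smallest: 110, 25, 10 bp.

110, 25, 10 bp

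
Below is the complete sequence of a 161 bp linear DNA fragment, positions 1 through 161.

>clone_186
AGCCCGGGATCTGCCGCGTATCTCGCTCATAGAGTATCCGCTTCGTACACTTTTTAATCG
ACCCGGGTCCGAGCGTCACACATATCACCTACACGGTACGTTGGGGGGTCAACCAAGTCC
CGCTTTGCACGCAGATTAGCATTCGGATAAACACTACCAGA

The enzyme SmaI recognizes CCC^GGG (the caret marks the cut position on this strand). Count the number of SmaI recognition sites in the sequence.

CCCGGG occurs starting at positions 3, 62.
SmaI cuts at 2 sites.

2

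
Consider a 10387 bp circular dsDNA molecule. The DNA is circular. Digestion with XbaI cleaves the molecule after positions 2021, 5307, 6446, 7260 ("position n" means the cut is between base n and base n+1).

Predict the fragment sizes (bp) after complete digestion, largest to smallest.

5148, 3286, 1139, 814 bp

Circular molecule, 4 cuts → 4 fragments:
  5307 − 2021 = 3286 bp
  6446 − 5307 = 1139 bp
  7260 − 6446 = 814 bp
  wrap: 10387 − 7260 + 2021 = 5148 bp
Sorted largest to smallest: 5148, 3286, 1139, 814 bp.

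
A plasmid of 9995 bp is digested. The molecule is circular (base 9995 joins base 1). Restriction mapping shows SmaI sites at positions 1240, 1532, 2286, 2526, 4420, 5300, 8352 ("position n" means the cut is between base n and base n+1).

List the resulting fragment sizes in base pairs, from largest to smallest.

Circular molecule, 7 cuts → 7 fragments:
  1532 − 1240 = 292 bp
  2286 − 1532 = 754 bp
  2526 − 2286 = 240 bp
  4420 − 2526 = 1894 bp
  5300 − 4420 = 880 bp
  8352 − 5300 = 3052 bp
  wrap: 9995 − 8352 + 1240 = 2883 bp
Sorted largest to smallest: 3052, 2883, 1894, 880, 754, 292, 240 bp.

3052, 2883, 1894, 880, 754, 292, 240 bp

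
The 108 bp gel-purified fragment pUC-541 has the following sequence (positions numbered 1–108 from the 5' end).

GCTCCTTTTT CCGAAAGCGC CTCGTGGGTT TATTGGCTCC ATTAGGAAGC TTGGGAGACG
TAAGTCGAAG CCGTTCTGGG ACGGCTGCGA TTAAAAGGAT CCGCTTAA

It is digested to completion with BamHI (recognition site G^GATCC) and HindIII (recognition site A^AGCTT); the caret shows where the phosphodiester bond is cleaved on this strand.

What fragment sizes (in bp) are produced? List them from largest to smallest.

The BamHI site (GGATCC) starts at position 97.
BamHI cuts after the first base of each site, so after position 97.
The HindIII site (AAGCTT) starts at position 47.
HindIII cuts after the first base of each site, so after position 47.
Combined cut positions: 47, 97.
Linear molecule, 2 cuts → 3 fragments:
  1–47 → 47 bp
  48–97 → 50 bp
  98–108 → 11 bp
Sorted largest to smallest: 50, 47, 11 bp.

50, 47, 11 bp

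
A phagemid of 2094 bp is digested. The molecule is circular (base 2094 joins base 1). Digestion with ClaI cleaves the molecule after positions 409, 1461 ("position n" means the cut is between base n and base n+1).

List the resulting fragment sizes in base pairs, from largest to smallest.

Circular molecule, 2 cuts → 2 fragments:
  1461 − 409 = 1052 bp
  wrap: 2094 − 1461 + 409 = 1042 bp
Sorted largest to smallest: 1052, 1042 bp.

1052, 1042 bp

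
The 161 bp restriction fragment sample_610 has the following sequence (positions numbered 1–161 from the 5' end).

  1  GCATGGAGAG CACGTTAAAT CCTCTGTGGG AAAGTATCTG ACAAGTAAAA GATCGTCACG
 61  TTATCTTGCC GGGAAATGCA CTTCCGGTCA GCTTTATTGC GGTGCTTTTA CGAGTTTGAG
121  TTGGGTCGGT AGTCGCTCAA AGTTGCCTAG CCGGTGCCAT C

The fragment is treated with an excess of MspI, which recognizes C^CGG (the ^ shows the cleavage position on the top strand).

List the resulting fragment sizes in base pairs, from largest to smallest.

MspI sites (CCGG) start at positions 69, 84, 151.
MspI cuts after the first base of each site, so after positions 69, 84, 151.
Linear molecule, 3 cuts → 4 fragments:
  1–69 → 69 bp
  70–84 → 15 bp
  85–151 → 67 bp
  152–161 → 10 bp
Sorted largest to smallest: 69, 67, 15, 10 bp.

69, 67, 15, 10 bp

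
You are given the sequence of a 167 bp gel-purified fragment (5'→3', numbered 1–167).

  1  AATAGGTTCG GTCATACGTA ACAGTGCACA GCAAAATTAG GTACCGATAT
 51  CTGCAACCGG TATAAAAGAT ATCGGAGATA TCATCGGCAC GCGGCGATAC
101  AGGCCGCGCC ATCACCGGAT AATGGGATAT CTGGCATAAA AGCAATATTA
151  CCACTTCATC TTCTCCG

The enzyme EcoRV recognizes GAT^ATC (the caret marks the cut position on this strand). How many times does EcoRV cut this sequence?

4

GATATC occurs starting at positions 46, 68, 77, 126.
EcoRV cuts at 4 sites.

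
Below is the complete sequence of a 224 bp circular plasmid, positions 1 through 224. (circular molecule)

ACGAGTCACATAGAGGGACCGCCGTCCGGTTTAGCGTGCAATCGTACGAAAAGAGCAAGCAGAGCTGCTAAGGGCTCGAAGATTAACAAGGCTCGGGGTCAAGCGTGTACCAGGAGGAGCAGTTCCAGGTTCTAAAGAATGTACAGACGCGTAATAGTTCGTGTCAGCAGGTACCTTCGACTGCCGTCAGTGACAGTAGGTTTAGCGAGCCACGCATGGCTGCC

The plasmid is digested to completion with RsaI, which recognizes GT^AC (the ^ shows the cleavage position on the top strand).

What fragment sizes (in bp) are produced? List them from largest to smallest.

RsaI sites (GTAC) start at positions 44, 107, 141, 171.
RsaI cuts after base 2 of each site, so after positions 45, 108, 142, 172.
Circular molecule, 4 cuts → 4 fragments:
  46–108 → 63 bp
  109–142 → 34 bp
  143–172 → 30 bp
  173–224 then 1–45 → 52 + 45 = 97 bp
Sorted largest to smallest: 97, 63, 34, 30 bp.

97, 63, 34, 30 bp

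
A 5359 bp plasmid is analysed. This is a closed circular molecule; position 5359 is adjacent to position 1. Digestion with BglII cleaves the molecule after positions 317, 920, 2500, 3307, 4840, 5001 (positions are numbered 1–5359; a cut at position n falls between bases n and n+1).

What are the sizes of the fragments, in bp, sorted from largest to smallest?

1580, 1533, 807, 675, 603, 161 bp

Circular molecule, 6 cuts → 6 fragments:
  920 − 317 = 603 bp
  2500 − 920 = 1580 bp
  3307 − 2500 = 807 bp
  4840 − 3307 = 1533 bp
  5001 − 4840 = 161 bp
  wrap: 5359 − 5001 + 317 = 675 bp
Sorted largest to smallest: 1580, 1533, 807, 675, 603, 161 bp.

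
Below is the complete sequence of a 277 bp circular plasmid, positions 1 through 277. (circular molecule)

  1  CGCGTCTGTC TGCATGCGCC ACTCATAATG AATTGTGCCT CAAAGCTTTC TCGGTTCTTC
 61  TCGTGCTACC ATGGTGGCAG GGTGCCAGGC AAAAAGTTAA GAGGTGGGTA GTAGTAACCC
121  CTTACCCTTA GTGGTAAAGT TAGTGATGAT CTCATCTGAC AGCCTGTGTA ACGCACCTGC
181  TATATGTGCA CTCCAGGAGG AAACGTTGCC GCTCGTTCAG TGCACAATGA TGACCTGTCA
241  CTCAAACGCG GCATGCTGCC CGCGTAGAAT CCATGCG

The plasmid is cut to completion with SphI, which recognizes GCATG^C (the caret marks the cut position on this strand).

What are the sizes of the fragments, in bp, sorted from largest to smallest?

SphI sites (GCATGC) start at positions 12, 251.
SphI cuts after base 5 of each site (before the last base), so after positions 16, 255.
Circular molecule, 2 cuts → 2 fragments:
  17–255 → 239 bp
  256–277 then 1–16 → 22 + 16 = 38 bp
Sorted largest to smallest: 239, 38 bp.

239, 38 bp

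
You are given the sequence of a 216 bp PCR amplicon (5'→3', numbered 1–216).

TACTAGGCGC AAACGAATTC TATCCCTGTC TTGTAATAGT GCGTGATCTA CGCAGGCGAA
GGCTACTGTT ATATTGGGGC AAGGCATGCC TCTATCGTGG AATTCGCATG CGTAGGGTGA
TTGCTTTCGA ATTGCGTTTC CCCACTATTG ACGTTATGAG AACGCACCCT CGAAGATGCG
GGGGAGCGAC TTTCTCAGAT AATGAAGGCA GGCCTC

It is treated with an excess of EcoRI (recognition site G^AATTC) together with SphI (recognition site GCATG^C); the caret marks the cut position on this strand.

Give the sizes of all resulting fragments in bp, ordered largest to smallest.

106, 73, 15, 12, 10 bp

EcoRI sites (GAATTC) start at positions 15, 100.
EcoRI cuts after the first base of each site, so after positions 15, 100.
SphI sites (GCATGC) start at positions 84, 106.
SphI cuts after base 5 of each site (before the last base), so after positions 88, 110.
Combined cut positions: 15, 88, 100, 110.
Linear molecule, 4 cuts → 5 fragments:
  1–15 → 15 bp
  16–88 → 73 bp
  89–100 → 12 bp
  101–110 → 10 bp
  111–216 → 106 bp
Sorted largest to smallest: 106, 73, 15, 12, 10 bp.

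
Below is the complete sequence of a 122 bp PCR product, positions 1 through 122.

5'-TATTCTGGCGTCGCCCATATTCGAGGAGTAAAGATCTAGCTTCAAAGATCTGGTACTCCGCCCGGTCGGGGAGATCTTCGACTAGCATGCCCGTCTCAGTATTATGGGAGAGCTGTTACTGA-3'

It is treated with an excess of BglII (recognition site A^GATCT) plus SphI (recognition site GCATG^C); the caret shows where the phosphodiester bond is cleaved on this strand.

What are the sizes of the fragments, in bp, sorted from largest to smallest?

33, 32, 26, 17, 14 bp

BglII sites (AGATCT) start at positions 32, 46, 72.
BglII cuts after the first base of each site, so after positions 32, 46, 72.
The SphI site (GCATGC) starts at position 85.
SphI cuts after base 5 of each site (before the last base), so after position 89.
Combined cut positions: 32, 46, 72, 89.
Linear molecule, 4 cuts → 5 fragments:
  1–32 → 32 bp
  33–46 → 14 bp
  47–72 → 26 bp
  73–89 → 17 bp
  90–122 → 33 bp
Sorted largest to smallest: 33, 32, 26, 17, 14 bp.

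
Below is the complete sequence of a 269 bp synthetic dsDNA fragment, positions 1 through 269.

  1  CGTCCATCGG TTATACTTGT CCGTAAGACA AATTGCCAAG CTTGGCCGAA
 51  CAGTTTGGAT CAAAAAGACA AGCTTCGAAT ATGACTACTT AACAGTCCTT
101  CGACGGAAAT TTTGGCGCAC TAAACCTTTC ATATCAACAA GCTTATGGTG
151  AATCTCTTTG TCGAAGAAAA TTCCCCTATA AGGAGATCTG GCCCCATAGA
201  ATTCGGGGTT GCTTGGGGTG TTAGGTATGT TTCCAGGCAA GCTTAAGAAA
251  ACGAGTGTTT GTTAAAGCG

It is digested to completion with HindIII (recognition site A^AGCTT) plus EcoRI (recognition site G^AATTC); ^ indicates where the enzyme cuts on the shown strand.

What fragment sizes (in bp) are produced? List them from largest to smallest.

69, 60, 40, 38, 32, 30 bp

HindIII sites (AAGCTT) start at positions 38, 70, 139, 239.
HindIII cuts after the first base of each site, so after positions 38, 70, 139, 239.
The EcoRI site (GAATTC) starts at position 199.
EcoRI cuts after the first base of each site, so after position 199.
Combined cut positions: 38, 70, 139, 199, 239.
Linear molecule, 5 cuts → 6 fragments:
  1–38 → 38 bp
  39–70 → 32 bp
  71–139 → 69 bp
  140–199 → 60 bp
  200–239 → 40 bp
  240–269 → 30 bp
Sorted largest to smallest: 69, 60, 40, 38, 32, 30 bp.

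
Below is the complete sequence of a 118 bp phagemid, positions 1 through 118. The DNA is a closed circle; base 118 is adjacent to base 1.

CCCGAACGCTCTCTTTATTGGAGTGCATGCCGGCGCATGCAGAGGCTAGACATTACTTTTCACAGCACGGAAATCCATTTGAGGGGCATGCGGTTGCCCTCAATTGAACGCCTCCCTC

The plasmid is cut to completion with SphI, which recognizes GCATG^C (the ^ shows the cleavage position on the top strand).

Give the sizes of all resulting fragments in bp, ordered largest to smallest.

SphI sites (GCATGC) start at positions 25, 35, 86.
SphI cuts after base 5 of each site (before the last base), so after positions 29, 39, 90.
Circular molecule, 3 cuts → 3 fragments:
  30–39 → 10 bp
  40–90 → 51 bp
  91–118 then 1–29 → 28 + 29 = 57 bp
Sorted largest to smallest: 57, 51, 10 bp.

57, 51, 10 bp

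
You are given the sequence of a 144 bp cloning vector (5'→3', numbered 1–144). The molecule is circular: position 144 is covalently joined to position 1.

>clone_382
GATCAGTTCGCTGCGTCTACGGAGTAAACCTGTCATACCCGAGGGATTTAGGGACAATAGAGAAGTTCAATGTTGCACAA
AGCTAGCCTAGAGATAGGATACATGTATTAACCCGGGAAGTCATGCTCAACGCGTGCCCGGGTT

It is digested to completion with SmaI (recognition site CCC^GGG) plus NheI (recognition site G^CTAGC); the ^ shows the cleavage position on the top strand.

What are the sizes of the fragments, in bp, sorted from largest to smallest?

87, 32, 25 bp

SmaI sites (CCCGGG) start at positions 112, 137.
SmaI cuts after base 3 of each site, so after positions 114, 139.
The NheI site (GCTAGC) starts at position 82.
NheI cuts after the first base of each site, so after position 82.
Combined cut positions: 82, 114, 139.
Circular molecule, 3 cuts → 3 fragments:
  83–114 → 32 bp
  115–139 → 25 bp
  140–144 then 1–82 → 5 + 82 = 87 bp
Sorted largest to smallest: 87, 32, 25 bp.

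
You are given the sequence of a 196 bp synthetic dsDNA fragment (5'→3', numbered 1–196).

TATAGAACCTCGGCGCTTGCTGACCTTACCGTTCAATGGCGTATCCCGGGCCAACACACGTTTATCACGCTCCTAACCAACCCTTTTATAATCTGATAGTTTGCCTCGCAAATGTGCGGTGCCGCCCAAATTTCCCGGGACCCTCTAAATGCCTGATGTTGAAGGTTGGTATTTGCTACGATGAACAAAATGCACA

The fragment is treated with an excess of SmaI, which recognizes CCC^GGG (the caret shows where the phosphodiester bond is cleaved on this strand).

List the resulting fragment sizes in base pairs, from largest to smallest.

89, 60, 47 bp

SmaI sites (CCCGGG) start at positions 45, 134.
SmaI cuts after base 3 of each site, so after positions 47, 136.
Linear molecule, 2 cuts → 3 fragments:
  1–47 → 47 bp
  48–136 → 89 bp
  137–196 → 60 bp
Sorted largest to smallest: 89, 60, 47 bp.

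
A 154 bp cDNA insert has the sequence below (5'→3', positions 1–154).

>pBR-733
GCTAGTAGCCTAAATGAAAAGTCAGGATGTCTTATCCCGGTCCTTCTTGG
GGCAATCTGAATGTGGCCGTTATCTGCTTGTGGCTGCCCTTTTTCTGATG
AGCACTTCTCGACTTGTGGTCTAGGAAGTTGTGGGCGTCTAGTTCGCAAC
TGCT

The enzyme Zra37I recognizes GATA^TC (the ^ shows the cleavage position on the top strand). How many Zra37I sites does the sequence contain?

0

No occurrence of GATATC is present in the sequence.
Zra37I does not cut: 0 sites.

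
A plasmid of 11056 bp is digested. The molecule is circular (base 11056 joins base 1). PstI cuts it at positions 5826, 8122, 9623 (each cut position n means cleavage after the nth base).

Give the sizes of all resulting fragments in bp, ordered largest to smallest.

7259, 2296, 1501 bp

Circular molecule, 3 cuts → 3 fragments:
  8122 − 5826 = 2296 bp
  9623 − 8122 = 1501 bp
  wrap: 11056 − 9623 + 5826 = 7259 bp
Sorted largest to smallest: 7259, 2296, 1501 bp.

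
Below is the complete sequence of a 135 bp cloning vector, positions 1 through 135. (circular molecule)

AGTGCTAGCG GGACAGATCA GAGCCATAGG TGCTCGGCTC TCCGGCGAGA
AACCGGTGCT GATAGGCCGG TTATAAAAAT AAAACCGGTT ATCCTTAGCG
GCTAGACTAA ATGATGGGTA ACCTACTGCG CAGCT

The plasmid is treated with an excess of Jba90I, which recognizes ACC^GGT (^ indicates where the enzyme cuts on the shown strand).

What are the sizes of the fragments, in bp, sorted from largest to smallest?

Jba90I sites (ACCGGT) start at positions 52, 84.
Jba90I cuts after base 3 of each site, so after positions 54, 86.
Circular molecule, 2 cuts → 2 fragments:
  55–86 → 32 bp
  87–135 then 1–54 → 49 + 54 = 103 bp
Sorted largest to smallest: 103, 32 bp.

103, 32 bp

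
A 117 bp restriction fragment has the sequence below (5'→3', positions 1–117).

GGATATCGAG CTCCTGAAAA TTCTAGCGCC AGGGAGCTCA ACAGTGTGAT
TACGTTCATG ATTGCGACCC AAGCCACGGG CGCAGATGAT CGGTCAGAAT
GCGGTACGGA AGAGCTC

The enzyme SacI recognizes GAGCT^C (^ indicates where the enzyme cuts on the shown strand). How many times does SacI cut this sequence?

GAGCTC occurs starting at positions 8, 34, 112.
SacI cuts at 3 sites.

3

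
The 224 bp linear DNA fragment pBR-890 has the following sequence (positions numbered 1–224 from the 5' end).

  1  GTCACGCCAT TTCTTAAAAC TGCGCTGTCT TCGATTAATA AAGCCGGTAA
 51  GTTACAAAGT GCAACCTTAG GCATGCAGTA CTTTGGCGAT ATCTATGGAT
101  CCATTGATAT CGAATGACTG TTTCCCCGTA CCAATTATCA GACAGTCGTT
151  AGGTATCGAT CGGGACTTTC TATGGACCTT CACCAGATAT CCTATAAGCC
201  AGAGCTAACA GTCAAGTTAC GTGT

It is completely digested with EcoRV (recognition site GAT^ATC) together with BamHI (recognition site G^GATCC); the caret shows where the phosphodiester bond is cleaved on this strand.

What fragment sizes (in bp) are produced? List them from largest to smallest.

90, 80, 36, 11, 7 bp

EcoRV sites (GATATC) start at positions 88, 106, 186.
EcoRV cuts after base 3 of each site, so after positions 90, 108, 188.
The BamHI site (GGATCC) starts at position 97.
BamHI cuts after the first base of each site, so after position 97.
Combined cut positions: 90, 97, 108, 188.
Linear molecule, 4 cuts → 5 fragments:
  1–90 → 90 bp
  91–97 → 7 bp
  98–108 → 11 bp
  109–188 → 80 bp
  189–224 → 36 bp
Sorted largest to smallest: 90, 80, 36, 11, 7 bp.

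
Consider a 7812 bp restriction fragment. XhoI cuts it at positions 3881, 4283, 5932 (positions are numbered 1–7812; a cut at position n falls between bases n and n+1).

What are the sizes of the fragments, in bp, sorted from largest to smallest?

3881, 1880, 1649, 402 bp

Linear molecule, 3 cuts → 4 fragments:
  3881 − 0 = 3881 bp
  4283 − 3881 = 402 bp
  5932 − 4283 = 1649 bp
  7812 − 5932 = 1880 bp
Sorted largest to smallest: 3881, 1880, 1649, 402 bp.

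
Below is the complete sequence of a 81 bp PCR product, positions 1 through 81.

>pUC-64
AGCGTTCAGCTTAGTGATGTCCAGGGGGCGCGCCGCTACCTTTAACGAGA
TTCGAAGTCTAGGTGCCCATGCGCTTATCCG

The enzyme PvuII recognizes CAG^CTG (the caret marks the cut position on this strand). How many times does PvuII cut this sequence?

0

No occurrence of CAGCTG is present in the sequence.
PvuII does not cut: 0 sites.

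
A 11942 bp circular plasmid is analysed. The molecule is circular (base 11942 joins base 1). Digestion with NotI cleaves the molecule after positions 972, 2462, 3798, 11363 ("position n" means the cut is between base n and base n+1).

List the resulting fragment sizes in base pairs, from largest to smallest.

7565, 1551, 1490, 1336 bp

Circular molecule, 4 cuts → 4 fragments:
  2462 − 972 = 1490 bp
  3798 − 2462 = 1336 bp
  11363 − 3798 = 7565 bp
  wrap: 11942 − 11363 + 972 = 1551 bp
Sorted largest to smallest: 7565, 1551, 1490, 1336 bp.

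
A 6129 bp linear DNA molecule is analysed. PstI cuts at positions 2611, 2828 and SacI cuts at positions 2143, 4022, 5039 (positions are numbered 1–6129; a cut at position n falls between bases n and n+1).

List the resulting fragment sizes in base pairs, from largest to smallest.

2143, 1194, 1090, 1017, 468, 217 bp

Combined cut positions (sorted): 2143, 2611, 2828, 4022, 5039.
Linear molecule, 5 cuts → 6 fragments:
  2143 − 0 = 2143 bp
  2611 − 2143 = 468 bp
  2828 − 2611 = 217 bp
  4022 − 2828 = 1194 bp
  5039 − 4022 = 1017 bp
  6129 − 5039 = 1090 bp
Sorted largest to smallest: 2143, 1194, 1090, 1017, 468, 217 bp.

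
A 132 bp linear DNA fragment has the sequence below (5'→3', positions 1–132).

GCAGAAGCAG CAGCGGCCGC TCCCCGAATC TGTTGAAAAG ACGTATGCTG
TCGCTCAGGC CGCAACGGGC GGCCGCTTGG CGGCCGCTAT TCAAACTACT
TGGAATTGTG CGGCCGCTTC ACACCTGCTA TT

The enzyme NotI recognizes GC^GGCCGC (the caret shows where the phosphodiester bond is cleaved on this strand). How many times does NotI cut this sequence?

4

GCGGCCGC occurs starting at positions 13, 69, 80, 110.
NotI cuts at 4 sites.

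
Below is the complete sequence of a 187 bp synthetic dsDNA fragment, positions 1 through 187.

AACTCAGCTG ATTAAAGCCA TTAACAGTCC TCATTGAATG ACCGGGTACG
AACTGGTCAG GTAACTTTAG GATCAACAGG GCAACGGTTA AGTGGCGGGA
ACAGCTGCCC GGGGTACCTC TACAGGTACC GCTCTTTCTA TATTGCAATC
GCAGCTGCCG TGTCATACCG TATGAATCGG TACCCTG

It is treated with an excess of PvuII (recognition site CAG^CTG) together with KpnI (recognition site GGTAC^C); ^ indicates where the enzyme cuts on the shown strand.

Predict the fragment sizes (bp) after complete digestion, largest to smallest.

PvuII sites (CAGCTG) start at positions 5, 102, 152.
PvuII cuts after base 3 of each site, so after positions 7, 104, 154.
KpnI sites (GGTACC) start at positions 113, 125, 179.
KpnI cuts after base 5 of each site (before the last base), so after positions 117, 129, 183.
Combined cut positions: 7, 104, 117, 129, 154, 183.
Linear molecule, 6 cuts → 7 fragments:
  1–7 → 7 bp
  8–104 → 97 bp
  105–117 → 13 bp
  118–129 → 12 bp
  130–154 → 25 bp
  155–183 → 29 bp
  184–187 → 4 bp
Sorted largest to smallest: 97, 29, 25, 13, 12, 7, 4 bp.

97, 29, 25, 13, 12, 7, 4 bp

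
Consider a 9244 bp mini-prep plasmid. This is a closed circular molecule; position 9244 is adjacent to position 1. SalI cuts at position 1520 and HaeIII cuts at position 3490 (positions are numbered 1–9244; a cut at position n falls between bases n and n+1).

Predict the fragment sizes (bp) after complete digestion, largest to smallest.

7274, 1970 bp

Combined cut positions (sorted): 1520, 3490.
Circular molecule, 2 cuts → 2 fragments:
  3490 − 1520 = 1970 bp
  wrap: 9244 − 3490 + 1520 = 7274 bp
Sorted largest to smallest: 7274, 1970 bp.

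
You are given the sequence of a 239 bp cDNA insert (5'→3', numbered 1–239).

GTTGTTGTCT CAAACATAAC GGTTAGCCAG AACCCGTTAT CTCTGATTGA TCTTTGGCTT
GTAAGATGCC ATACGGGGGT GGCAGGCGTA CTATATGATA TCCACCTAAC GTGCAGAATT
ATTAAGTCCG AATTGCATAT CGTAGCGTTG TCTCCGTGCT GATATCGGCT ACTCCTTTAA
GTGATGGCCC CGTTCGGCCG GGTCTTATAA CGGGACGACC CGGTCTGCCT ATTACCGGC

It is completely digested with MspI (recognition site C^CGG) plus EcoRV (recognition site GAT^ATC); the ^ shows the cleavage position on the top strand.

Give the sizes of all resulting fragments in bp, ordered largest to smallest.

99, 64, 35, 22, 15, 4 bp

MspI sites (CCGG) start at positions 198, 220, 235.
MspI cuts after the first base of each site, so after positions 198, 220, 235.
EcoRV sites (GATATC) start at positions 97, 161.
EcoRV cuts after base 3 of each site, so after positions 99, 163.
Combined cut positions: 99, 163, 198, 220, 235.
Linear molecule, 5 cuts → 6 fragments:
  1–99 → 99 bp
  100–163 → 64 bp
  164–198 → 35 bp
  199–220 → 22 bp
  221–235 → 15 bp
  236–239 → 4 bp
Sorted largest to smallest: 99, 64, 35, 22, 15, 4 bp.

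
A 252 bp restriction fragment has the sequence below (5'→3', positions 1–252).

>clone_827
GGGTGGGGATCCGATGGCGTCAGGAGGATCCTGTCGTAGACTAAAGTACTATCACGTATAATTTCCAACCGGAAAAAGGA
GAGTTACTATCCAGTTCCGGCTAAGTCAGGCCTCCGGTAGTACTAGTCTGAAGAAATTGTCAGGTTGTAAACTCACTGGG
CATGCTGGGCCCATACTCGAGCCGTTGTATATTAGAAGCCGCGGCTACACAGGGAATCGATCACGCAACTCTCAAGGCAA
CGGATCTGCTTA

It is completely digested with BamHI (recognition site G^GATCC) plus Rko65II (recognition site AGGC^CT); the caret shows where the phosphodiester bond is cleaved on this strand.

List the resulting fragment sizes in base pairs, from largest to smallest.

141, 85, 19, 7 bp

BamHI sites (GGATCC) start at positions 7, 26.
BamHI cuts after the first base of each site, so after positions 7, 26.
The Rko65II site (AGGCCT) starts at position 108.
Rko65II cuts after base 4 of each site, so after position 111.
Combined cut positions: 7, 26, 111.
Linear molecule, 3 cuts → 4 fragments:
  1–7 → 7 bp
  8–26 → 19 bp
  27–111 → 85 bp
  112–252 → 141 bp
Sorted largest to smallest: 141, 85, 19, 7 bp.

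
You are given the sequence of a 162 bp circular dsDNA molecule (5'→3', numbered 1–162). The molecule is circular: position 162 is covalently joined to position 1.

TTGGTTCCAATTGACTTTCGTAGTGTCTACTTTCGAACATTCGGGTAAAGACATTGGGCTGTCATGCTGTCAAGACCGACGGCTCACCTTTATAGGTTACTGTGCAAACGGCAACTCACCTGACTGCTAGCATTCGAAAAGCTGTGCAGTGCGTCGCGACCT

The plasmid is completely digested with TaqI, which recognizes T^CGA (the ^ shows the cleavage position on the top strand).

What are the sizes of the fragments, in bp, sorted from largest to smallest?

101, 61 bp

TaqI sites (TCGA) start at positions 33, 134.
TaqI cuts after the first base of each site, so after positions 33, 134.
Circular molecule, 2 cuts → 2 fragments:
  34–134 → 101 bp
  135–162 then 1–33 → 28 + 33 = 61 bp
Sorted largest to smallest: 101, 61 bp.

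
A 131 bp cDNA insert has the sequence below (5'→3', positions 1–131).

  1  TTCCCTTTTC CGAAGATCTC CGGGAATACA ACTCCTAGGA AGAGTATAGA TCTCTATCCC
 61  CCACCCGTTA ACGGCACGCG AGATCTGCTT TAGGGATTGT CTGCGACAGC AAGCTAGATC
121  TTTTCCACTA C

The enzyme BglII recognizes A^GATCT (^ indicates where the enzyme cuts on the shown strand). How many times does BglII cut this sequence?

AGATCT occurs starting at positions 14, 48, 81, 116.
BglII cuts at 4 sites.

4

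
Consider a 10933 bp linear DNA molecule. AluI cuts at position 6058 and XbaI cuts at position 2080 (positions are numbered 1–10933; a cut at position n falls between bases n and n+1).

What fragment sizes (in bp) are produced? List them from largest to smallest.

4875, 3978, 2080 bp

Combined cut positions (sorted): 2080, 6058.
Linear molecule, 2 cuts → 3 fragments:
  2080 − 0 = 2080 bp
  6058 − 2080 = 3978 bp
  10933 − 6058 = 4875 bp
Sorted largest to smallest: 4875, 3978, 2080 bp.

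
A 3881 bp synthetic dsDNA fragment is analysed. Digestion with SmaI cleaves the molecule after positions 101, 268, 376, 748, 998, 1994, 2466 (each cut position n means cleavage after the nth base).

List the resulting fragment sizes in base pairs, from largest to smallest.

1415, 996, 472, 372, 250, 167, 108, 101 bp

Linear molecule, 7 cuts → 8 fragments:
  101 − 0 = 101 bp
  268 − 101 = 167 bp
  376 − 268 = 108 bp
  748 − 376 = 372 bp
  998 − 748 = 250 bp
  1994 − 998 = 996 bp
  2466 − 1994 = 472 bp
  3881 − 2466 = 1415 bp
Sorted largest to smallest: 1415, 996, 472, 372, 250, 167, 108, 101 bp.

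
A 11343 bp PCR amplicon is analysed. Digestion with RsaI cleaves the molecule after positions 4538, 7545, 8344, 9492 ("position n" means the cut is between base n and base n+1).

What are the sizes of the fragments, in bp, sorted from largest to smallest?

Linear molecule, 4 cuts → 5 fragments:
  4538 − 0 = 4538 bp
  7545 − 4538 = 3007 bp
  8344 − 7545 = 799 bp
  9492 − 8344 = 1148 bp
  11343 − 9492 = 1851 bp
Sorted largest to smallest: 4538, 3007, 1851, 1148, 799 bp.

4538, 3007, 1851, 1148, 799 bp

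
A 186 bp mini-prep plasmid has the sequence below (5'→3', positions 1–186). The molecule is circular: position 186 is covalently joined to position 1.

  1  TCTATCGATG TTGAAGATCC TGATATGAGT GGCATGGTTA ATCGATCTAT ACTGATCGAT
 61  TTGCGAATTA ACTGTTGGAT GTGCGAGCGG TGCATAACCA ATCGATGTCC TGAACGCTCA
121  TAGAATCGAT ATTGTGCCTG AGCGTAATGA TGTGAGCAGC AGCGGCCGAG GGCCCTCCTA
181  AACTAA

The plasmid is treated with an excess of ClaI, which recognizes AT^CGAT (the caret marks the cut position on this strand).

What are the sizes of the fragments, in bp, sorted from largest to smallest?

ClaI sites (ATCGAT) start at positions 4, 41, 55, 101, 125.
ClaI cuts after base 2 of each site, so after positions 5, 42, 56, 102, 126.
Circular molecule, 5 cuts → 5 fragments:
  6–42 → 37 bp
  43–56 → 14 bp
  57–102 → 46 bp
  103–126 → 24 bp
  127–186 then 1–5 → 60 + 5 = 65 bp
Sorted largest to smallest: 65, 46, 37, 24, 14 bp.

65, 46, 37, 24, 14 bp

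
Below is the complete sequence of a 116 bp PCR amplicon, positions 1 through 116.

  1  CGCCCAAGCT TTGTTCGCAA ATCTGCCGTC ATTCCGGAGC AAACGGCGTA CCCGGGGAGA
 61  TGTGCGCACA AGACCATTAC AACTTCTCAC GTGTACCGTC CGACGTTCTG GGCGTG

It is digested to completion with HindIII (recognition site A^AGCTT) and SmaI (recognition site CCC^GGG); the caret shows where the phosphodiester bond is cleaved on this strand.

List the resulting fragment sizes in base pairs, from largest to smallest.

63, 47, 6 bp

The HindIII site (AAGCTT) starts at position 6.
HindIII cuts after the first base of each site, so after position 6.
The SmaI site (CCCGGG) starts at position 51.
SmaI cuts after base 3 of each site, so after position 53.
Combined cut positions: 6, 53.
Linear molecule, 2 cuts → 3 fragments:
  1–6 → 6 bp
  7–53 → 47 bp
  54–116 → 63 bp
Sorted largest to smallest: 63, 47, 6 bp.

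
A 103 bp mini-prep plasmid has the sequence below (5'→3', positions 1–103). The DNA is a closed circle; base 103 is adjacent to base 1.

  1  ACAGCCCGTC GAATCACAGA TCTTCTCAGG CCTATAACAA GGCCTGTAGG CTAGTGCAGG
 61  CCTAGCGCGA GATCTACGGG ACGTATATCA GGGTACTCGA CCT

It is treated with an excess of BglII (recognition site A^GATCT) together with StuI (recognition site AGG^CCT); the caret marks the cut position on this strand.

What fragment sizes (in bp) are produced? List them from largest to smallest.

BglII sites (AGATCT) start at positions 18, 70.
BglII cuts after the first base of each site, so after positions 18, 70.
StuI sites (AGGCCT) start at positions 28, 40, 58.
StuI cuts after base 3 of each site, so after positions 30, 42, 60.
Combined cut positions: 18, 30, 42, 60, 70.
Circular molecule, 5 cuts → 5 fragments:
  19–30 → 12 bp
  31–42 → 12 bp
  43–60 → 18 bp
  61–70 → 10 bp
  71–103 then 1–18 → 33 + 18 = 51 bp
Sorted largest to smallest: 51, 18, 12, 12, 10 bp.

51, 18, 12, 12, 10 bp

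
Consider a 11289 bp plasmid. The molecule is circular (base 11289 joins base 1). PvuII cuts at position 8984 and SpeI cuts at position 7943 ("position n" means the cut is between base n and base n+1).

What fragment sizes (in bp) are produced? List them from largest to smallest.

10248, 1041 bp

Combined cut positions (sorted): 7943, 8984.
Circular molecule, 2 cuts → 2 fragments:
  8984 − 7943 = 1041 bp
  wrap: 11289 − 8984 + 7943 = 10248 bp
Sorted largest to smallest: 10248, 1041 bp.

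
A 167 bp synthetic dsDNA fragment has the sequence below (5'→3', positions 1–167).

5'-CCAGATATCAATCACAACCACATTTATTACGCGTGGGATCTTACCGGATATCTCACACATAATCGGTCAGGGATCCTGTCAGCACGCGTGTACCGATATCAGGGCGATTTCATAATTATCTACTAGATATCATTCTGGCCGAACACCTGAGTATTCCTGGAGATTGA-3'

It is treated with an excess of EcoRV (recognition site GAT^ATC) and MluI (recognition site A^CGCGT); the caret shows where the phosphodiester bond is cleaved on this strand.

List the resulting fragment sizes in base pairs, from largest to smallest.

39, 35, 31, 23, 20, 13, 6 bp

EcoRV sites (GATATC) start at positions 4, 47, 95, 126.
EcoRV cuts after base 3 of each site, so after positions 6, 49, 97, 128.
MluI sites (ACGCGT) start at positions 29, 84.
MluI cuts after the first base of each site, so after positions 29, 84.
Combined cut positions: 6, 29, 49, 84, 97, 128.
Linear molecule, 6 cuts → 7 fragments:
  1–6 → 6 bp
  7–29 → 23 bp
  30–49 → 20 bp
  50–84 → 35 bp
  85–97 → 13 bp
  98–128 → 31 bp
  129–167 → 39 bp
Sorted largest to smallest: 39, 35, 31, 23, 20, 13, 6 bp.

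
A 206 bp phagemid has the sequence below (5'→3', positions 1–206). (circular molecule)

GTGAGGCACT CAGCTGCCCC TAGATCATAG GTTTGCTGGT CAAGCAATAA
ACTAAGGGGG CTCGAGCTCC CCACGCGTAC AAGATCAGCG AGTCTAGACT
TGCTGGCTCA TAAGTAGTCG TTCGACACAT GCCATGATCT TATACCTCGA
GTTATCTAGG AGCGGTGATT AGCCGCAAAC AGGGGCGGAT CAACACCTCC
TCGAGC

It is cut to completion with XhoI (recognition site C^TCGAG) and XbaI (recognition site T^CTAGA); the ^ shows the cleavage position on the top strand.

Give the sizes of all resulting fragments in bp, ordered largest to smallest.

67, 54, 53, 32 bp

XhoI sites (CTCGAG) start at positions 61, 146, 200.
XhoI cuts after the first base of each site, so after positions 61, 146, 200.
The XbaI site (TCTAGA) starts at position 93.
XbaI cuts after the first base of each site, so after position 93.
Combined cut positions: 61, 93, 146, 200.
Circular molecule, 4 cuts → 4 fragments:
  62–93 → 32 bp
  94–146 → 53 bp
  147–200 → 54 bp
  201–206 then 1–61 → 6 + 61 = 67 bp
Sorted largest to smallest: 67, 54, 53, 32 bp.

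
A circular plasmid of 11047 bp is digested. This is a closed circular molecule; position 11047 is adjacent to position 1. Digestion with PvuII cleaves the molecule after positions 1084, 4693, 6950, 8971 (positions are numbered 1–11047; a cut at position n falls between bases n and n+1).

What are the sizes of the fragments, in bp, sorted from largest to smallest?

3609, 3160, 2257, 2021 bp

Circular molecule, 4 cuts → 4 fragments:
  4693 − 1084 = 3609 bp
  6950 − 4693 = 2257 bp
  8971 − 6950 = 2021 bp
  wrap: 11047 − 8971 + 1084 = 3160 bp
Sorted largest to smallest: 3609, 3160, 2257, 2021 bp.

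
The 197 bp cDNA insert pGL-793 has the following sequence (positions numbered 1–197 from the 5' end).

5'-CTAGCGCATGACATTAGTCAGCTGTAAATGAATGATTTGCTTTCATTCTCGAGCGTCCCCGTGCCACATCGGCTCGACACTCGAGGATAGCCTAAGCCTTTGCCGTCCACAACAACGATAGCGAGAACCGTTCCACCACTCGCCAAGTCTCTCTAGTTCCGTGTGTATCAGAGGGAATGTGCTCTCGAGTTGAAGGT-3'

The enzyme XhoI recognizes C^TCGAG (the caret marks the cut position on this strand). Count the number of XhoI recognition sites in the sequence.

3

CTCGAG occurs starting at positions 48, 80, 184.
XhoI cuts at 3 sites.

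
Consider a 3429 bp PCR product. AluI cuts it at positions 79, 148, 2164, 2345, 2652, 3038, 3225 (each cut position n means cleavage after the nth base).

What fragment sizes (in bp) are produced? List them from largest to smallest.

2016, 386, 307, 204, 187, 181, 79, 69 bp

Linear molecule, 7 cuts → 8 fragments:
  79 − 0 = 79 bp
  148 − 79 = 69 bp
  2164 − 148 = 2016 bp
  2345 − 2164 = 181 bp
  2652 − 2345 = 307 bp
  3038 − 2652 = 386 bp
  3225 − 3038 = 187 bp
  3429 − 3225 = 204 bp
Sorted largest to smallest: 2016, 386, 307, 204, 187, 181, 79, 69 bp.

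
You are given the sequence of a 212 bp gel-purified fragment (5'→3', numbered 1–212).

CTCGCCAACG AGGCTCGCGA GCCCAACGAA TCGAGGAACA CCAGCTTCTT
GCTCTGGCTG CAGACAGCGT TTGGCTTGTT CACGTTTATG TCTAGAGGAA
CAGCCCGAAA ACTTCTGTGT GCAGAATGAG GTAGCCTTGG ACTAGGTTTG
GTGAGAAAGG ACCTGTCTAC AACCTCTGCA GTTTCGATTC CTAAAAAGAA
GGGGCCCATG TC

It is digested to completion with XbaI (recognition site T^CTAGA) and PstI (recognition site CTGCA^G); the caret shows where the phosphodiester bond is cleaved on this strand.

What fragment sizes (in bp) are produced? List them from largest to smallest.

The XbaI site (TCTAGA) starts at position 91.
XbaI cuts after the first base of each site, so after position 91.
PstI sites (CTGCAG) start at positions 58, 176.
PstI cuts after base 5 of each site (before the last base), so after positions 62, 180.
Combined cut positions: 62, 91, 180.
Linear molecule, 3 cuts → 4 fragments:
  1–62 → 62 bp
  63–91 → 29 bp
  92–180 → 89 bp
  181–212 → 32 bp
Sorted largest to smallest: 89, 62, 32, 29 bp.

89, 62, 32, 29 bp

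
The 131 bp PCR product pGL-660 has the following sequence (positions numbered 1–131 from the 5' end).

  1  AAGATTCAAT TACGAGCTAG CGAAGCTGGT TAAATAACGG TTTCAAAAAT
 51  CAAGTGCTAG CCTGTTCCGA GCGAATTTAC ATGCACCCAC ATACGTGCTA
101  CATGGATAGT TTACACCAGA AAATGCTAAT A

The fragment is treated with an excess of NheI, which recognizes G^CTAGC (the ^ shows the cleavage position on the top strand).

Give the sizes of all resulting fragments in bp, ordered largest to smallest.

75, 40, 16 bp

NheI sites (GCTAGC) start at positions 16, 56.
NheI cuts after the first base of each site, so after positions 16, 56.
Linear molecule, 2 cuts → 3 fragments:
  1–16 → 16 bp
  17–56 → 40 bp
  57–131 → 75 bp
Sorted largest to smallest: 75, 40, 16 bp.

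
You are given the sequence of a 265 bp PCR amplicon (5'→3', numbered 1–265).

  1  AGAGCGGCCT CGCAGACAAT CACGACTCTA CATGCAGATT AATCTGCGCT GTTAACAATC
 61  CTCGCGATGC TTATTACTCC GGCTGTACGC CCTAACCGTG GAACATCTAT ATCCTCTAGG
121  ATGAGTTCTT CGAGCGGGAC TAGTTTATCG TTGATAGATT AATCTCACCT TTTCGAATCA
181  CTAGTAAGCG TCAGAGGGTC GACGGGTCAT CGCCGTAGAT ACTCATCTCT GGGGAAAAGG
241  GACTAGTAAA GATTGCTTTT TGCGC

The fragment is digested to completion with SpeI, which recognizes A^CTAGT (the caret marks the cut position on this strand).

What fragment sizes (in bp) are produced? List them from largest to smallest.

SpeI sites (ACTAGT) start at positions 139, 180, 242.
SpeI cuts after the first base of each site, so after positions 139, 180, 242.
Linear molecule, 3 cuts → 4 fragments:
  1–139 → 139 bp
  140–180 → 41 bp
  181–242 → 62 bp
  243–265 → 23 bp
Sorted largest to smallest: 139, 62, 41, 23 bp.

139, 62, 41, 23 bp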